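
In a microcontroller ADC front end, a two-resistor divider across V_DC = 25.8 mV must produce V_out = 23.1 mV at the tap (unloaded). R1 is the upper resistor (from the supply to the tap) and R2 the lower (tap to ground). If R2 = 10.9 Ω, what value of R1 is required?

Required fraction k = V_out/V_DC = 0.8953.
Rearranging, R1 = R2·(1−k)/k = 10.9 × 0.1169 = 1.274 Ω.

R1 ≈ 1.27 Ω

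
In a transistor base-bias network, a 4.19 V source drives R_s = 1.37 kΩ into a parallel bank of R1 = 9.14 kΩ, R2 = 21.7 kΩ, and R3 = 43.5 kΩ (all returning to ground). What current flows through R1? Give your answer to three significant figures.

Combine the parallel branches: R_p = (1/9.14 + 1/21.7 + 1/43.5)⁻¹ = 5.603 kΩ.
V_A = 4.19 × 5.603/6.973 = 3.367 V.
Branch current I = V_A/R1 = 3.367/9.14 = 0.3684 mA.

I ≈ 0.368 mA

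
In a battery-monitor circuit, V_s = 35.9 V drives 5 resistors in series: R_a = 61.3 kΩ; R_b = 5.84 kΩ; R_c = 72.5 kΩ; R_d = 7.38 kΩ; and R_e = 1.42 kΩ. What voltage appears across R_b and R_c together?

V ≈ 18.9 V

Total series resistance ΣR = 61.3 + 5.84 + 72.5 + 7.38 + 1.42 = 148.4 kΩ.
R_{R_b..R_c} = 5.84 + 72.5 = 78.34 kΩ.
V = V_s · R/ΣR = 35.9 × 0.5278 = 18.95 V.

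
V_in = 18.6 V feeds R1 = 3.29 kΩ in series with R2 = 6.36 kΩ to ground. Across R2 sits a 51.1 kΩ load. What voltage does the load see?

V_out ≈ 11.8 V

The load sits in parallel with R2, giving an effective lower resistance R2' = R2·R_L/(R2+R_L) = 5.656 kΩ.
Now apply the divider: V_out = 18.6 × 0.6322 = 11.76 V.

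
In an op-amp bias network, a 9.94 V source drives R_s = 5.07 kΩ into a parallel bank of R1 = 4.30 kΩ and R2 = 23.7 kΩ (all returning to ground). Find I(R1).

I ≈ 0.966 mA

Equivalent of the parallel group: R_p = 3.640 kΩ.
V_A = 9.94 × 3.640/8.710 = 4.154 V.
I(R1) = V_A / R1 = 4.154/4.30 = 0.9660 mA.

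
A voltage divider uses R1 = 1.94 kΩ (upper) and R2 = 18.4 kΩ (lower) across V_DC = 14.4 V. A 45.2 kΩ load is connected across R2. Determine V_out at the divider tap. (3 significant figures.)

First combine the lower leg with the load: R2 ‖ R_L = 13.08 kΩ.
Now apply the divider: V_out = 14.4 × 0.8708 = 12.54 V.

V_out ≈ 12.5 V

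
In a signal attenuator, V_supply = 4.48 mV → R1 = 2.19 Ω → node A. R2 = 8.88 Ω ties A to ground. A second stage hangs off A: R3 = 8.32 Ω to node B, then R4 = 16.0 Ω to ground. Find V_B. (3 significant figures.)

V_B ≈ 2.21 mV

Node A sees R2 in parallel with the series input of stage 2, R3 + R4 = 24.32 Ω.
Effective lower resistance at A: R2 ‖ 24.32 = 6.505 Ω.
First divider: V_A = V_supply · 6.505/(2.19 + 6.505) = 3.352 mV.
Then the unloaded second divider: V_B = V_A × R4/(R3+R4) = 3.352 × 0.6579 = 2.205 mV.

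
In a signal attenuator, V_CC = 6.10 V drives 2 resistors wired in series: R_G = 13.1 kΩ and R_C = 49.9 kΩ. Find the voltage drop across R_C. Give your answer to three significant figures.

V ≈ 4.83 V

Total series resistance ΣR = 13.1 + 49.9 = 63.00 kΩ.
By the voltage-divider rule, V = 6.10 × 49.90/63.00 = 4.832 V.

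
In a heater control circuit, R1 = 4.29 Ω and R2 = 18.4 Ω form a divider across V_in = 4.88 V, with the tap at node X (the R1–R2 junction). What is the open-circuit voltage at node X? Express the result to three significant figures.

With X open, the divider is unloaded: V_th = 4.88 × 18.4/22.69 = 3.957 V.

V_th ≈ 3.96 V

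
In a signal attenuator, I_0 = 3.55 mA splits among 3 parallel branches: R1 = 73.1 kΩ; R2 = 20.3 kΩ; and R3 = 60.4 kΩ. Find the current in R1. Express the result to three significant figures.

I ≈ 0.611 mA

Total conductance ΣG = 1/73.1 + 1/20.3 + 1/60.4 = 0.07950 (units of 1/kΩ).
R1 takes the fraction G_k/ΣG = 0.01368/0.07950 = 0.1721, so I = 3.55 × 0.1721 = 0.6109 mA.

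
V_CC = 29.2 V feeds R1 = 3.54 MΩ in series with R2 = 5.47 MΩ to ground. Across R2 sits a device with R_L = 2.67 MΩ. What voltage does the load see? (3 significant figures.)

The load sits in parallel with R2, giving an effective lower resistance R2' = R2·R_L/(R2+R_L) = 1.794 MΩ.
Then V_out = V_CC · R2'/(R1 + R2') = 29.2 × 1.794/5.334 = 9.822 V.
(Unloaded it would be 17.7 V; the load pulls it down.)

V_out ≈ 9.82 V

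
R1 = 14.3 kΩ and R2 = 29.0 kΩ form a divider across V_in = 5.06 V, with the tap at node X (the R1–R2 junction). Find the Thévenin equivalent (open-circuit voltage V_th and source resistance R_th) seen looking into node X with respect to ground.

V_th is the unloaded tap voltage: V_in · R2/(R1+R2) = 5.06 × 0.6697 = 3.389 V.
Zeroing V_in shorts the top of R1 to ground, so R_th = R1 ‖ R2 = 9.577 kΩ.

V_th ≈ 3.39 V, R_th ≈ 9.58 kΩ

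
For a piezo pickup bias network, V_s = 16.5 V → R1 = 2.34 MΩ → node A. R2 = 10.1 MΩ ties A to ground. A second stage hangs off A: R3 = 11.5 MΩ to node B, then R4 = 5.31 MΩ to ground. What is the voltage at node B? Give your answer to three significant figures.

Looking into the second stage from A: R3 + R4 = 16.81 MΩ appears in parallel with R2.
R2 ‖ (R3+R4) = 6.309 MΩ.
First divider: V_A = V_s · 6.309/(2.34 + 6.309) = 12.04 V.
V_B = V_A × 0.3159 = 3.802 V.

V_B ≈ 3.80 V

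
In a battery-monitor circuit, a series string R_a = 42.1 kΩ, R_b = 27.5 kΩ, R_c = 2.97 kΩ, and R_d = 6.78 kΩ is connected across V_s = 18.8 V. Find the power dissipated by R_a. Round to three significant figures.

The common current is I = 18.8/79.35 = 0.2369 mA.
P = I²R = 0.05613 × 42.1 = 2.363 mW.

P ≈ 2.36 mW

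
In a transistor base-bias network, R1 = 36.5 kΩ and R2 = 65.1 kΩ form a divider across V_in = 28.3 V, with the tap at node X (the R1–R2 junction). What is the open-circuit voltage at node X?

V_th ≈ 18.1 V

V_th is the unloaded tap voltage: V_in · R2/(R1+R2) = 28.3 × 0.6407 = 18.13 V.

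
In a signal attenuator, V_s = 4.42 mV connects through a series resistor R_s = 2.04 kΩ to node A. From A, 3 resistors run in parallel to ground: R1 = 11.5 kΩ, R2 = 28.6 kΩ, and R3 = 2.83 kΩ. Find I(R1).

Parallel bank: R_p = 1/(1/11.5 + 1/28.6 + 1/2.83) = 2.104 kΩ.
V_A = 4.42 × 2.104/4.144 = 2.244 mV.
I(R1) = V_A / R1 = 2.244/11.5 = 0.1951 µA.

I ≈ 0.195 µA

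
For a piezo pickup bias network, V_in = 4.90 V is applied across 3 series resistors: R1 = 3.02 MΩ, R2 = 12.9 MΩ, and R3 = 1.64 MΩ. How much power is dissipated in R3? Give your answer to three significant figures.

P ≈ 0.128 µW

The common current is I = 4.90/17.56 = 0.2790 µA.
P = I²R = 0.07787 × 1.64 = 0.1277 µW.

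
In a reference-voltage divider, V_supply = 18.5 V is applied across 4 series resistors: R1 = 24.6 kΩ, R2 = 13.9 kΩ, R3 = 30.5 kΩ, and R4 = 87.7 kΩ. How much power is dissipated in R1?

P ≈ 0.343 mW

Series current I = V_supply/ΣR = 18.5/156.7 = 0.1181 mA.
V(R1) = I·R = 2.904 V; P = V·I = 2.904 × 0.1181 = 0.3429 mW.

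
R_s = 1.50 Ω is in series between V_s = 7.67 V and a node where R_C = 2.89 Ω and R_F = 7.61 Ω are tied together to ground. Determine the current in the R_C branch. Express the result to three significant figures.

Combine the parallel branches: R_p = (1/2.89 + 1/7.61)⁻¹ = 2.095 Ω.
V_A by voltage divider: V_A = 7.67 × 2.095/(1.50 + 2.095) = 4.469 V.
Branch current I = V_A/R_C = 4.469/2.89 = 1.546 A.

I ≈ 1.55 A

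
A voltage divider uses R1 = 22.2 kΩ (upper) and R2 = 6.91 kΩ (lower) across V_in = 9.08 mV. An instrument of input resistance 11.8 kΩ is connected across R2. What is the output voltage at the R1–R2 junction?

V_out ≈ 1.49 mV

R2 ‖ R_L = (6.91 × 11.8)/(6.91 + 11.8) = 4.358 kΩ.
Now apply the divider: V_out = 9.08 × 0.1641 = 1.490 mV.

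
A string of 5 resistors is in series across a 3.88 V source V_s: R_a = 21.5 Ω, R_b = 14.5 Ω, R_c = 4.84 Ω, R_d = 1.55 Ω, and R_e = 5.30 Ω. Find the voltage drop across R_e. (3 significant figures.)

Series total: ΣR = 21.5 + 14.5 + 4.84 + 1.55 + 5.30 = 47.69 Ω.
Voltage divider: V = V_s · (5.300 / 47.69) = 3.88 × 0.1111 = 0.4312 V.

V ≈ 0.431 V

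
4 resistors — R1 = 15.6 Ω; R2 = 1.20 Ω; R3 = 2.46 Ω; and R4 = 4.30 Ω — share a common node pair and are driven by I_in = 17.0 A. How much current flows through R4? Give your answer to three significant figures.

I ≈ 2.57 A

Conductances: ΣG = 1/15.6 + 1/1.20 + 1/2.46 + 1/4.30 = 1.536 (1/Ω).
By the current-divider rule, I = I_in · G_k/ΣG = 17.0 × 0.1514 = 2.573 A.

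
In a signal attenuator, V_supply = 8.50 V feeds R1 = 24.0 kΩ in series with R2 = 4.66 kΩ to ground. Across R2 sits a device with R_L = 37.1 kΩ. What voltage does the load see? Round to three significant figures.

The load sits in parallel with R2, giving an effective lower resistance R2' = R2·R_L/(R2+R_L) = 4.140 kΩ.
Then V_out = V_supply · R2'/(R1 + R2') = 8.50 × 4.140/28.14 = 1.251 V.

V_out ≈ 1.25 V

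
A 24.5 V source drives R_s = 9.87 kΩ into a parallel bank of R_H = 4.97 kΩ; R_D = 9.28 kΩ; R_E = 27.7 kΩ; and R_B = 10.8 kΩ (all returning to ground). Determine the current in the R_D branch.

I ≈ 0.496 mA

Combine the parallel branches: R_p = (1/4.97 + 1/9.28 + 1/27.7 + 1/10.8)⁻¹ = 2.285 kΩ.
V_A by voltage divider: V_A = 24.5 × 2.285/(9.87 + 2.285) = 4.606 V.
Branch current I = V_A/R_D = 4.606/9.28 = 0.4963 mA.
(Check via current divider: I_total = 2.016 mA; share G_k/ΣG = 0.2462 → same result.)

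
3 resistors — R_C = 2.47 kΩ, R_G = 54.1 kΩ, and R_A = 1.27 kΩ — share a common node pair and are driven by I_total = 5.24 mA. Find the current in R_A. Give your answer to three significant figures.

Conductances: ΣG = 1/2.47 + 1/54.1 + 1/1.27 = 1.211 (1/kΩ).
By the current-divider rule, I = I_total · G_k/ΣG = 5.24 × 0.6503 = 3.408 mA.

I ≈ 3.41 mA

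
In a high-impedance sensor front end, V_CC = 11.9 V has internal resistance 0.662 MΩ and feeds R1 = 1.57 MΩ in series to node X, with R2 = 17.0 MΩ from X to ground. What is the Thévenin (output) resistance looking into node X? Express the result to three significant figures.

R1' = 0.662 + 1.57 = 2.232 MΩ (source resistance + R1).
Zeroing V_CC shorts the top of R1' to ground, so R_th = R1' ‖ R2 = 1.973 MΩ.

R_th ≈ 1.97 MΩ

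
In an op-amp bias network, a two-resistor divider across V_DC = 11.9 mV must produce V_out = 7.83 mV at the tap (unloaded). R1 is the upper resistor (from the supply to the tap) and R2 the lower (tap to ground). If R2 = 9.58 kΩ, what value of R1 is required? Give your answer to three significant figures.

The divider ratio is R2/(R1+R2) = 7.83/11.9 = 0.6580.
Rearranging, R1 = R2·(1−k)/k = 9.58 × 0.5198 = 4.980 kΩ.

R1 ≈ 4.98 kΩ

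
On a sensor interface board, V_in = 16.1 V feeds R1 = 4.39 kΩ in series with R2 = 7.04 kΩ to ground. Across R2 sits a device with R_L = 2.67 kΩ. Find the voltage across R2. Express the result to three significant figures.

V_out ≈ 4.93 V

The load sits in parallel with R2, giving an effective lower resistance R2' = R2·R_L/(R2+R_L) = 1.936 kΩ.
Then V_out = V_in · R2'/(R1 + R2') = 16.1 × 1.936/6.326 = 4.927 V.
(Unloaded it would be 9.92 V; the load pulls it down.)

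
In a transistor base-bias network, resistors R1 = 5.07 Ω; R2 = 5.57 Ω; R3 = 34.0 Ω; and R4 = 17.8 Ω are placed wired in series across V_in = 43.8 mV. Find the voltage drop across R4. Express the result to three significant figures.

V ≈ 12.5 mV

ΣR = 5.07 + 5.57 + 34.0 + 17.8 = 62.44 Ω.
By the voltage-divider rule, V = 43.8 × 17.80/62.44 = 12.49 mV.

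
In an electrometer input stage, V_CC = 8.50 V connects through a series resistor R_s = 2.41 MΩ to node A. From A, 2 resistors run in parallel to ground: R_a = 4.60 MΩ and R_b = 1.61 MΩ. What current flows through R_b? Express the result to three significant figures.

Combine the parallel branches: R_p = (1/4.60 + 1/1.61)⁻¹ = 1.193 MΩ.
V_A by voltage divider: V_A = 8.50 × 1.193/(2.41 + 1.193) = 2.814 V.
Branch current I = V_A/R_b = 2.814/1.61 = 1.748 µA.

I ≈ 1.75 µA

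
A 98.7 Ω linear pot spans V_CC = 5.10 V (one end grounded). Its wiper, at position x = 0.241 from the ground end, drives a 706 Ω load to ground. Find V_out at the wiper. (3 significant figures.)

V_out ≈ 1.20 V

The pot divides into 74.91 Ω above the wiper and 23.79 Ω below.
(x·R_p) ‖ R_L = 23.01 Ω.
Loaded-divider output: V_out = 5.10 × 0.2350 = 1.198 V.
(Unloaded: V_out = x·V_CC = 1.23 V.)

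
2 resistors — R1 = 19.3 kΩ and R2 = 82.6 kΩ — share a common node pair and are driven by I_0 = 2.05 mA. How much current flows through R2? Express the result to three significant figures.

I ≈ 0.388 mA

Two-branch current divider: I_k = I_0 · R_other/(R_1 + R_2).
I(R2) = 2.05 × 19.3/(19.3 + 82.6) = 2.05 × 0.1894 = 0.3883 mA.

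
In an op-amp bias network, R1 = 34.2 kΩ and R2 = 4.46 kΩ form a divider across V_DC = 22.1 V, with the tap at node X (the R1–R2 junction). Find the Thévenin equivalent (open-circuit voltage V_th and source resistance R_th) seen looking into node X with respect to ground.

V_th ≈ 2.55 V, R_th ≈ 3.95 kΩ

With X open, the divider is unloaded: V_th = 22.1 × 4.46/38.66 = 2.550 V.
Looking into X with the source shorted: R_th = R1·R2/(R1+R2) = 34.20 × 4.46/38.66 = 3.945 kΩ.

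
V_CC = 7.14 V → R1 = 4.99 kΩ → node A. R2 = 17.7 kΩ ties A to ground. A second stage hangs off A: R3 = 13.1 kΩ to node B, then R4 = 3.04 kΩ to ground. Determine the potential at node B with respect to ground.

Node A sees R2 in parallel with the series input of stage 2, R3 + R4 = 16.14 kΩ.
R2 ‖ (R3+R4) = 8.442 kΩ.
So V_A = 7.14 × 0.6285 = 4.487 V.
Stage 2 is unloaded, so V_B = V_A · R4/(R3+R4) = 4.487 × 3.04/16.14 = 0.8452 V.

V_B ≈ 0.845 V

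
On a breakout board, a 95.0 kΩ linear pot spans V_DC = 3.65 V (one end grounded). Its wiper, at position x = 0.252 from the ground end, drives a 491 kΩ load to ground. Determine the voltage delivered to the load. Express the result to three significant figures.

V_out ≈ 0.887 V

Split the track: R_lower = x·R_p = 23.94 kΩ, R_upper = (1−x)·R_p = 71.06 kΩ.
Lower segment in parallel with the load: 23.94 ‖ 491 = 22.83 kΩ.
Loaded-divider output: V_out = 3.65 × 0.2431 = 0.8874 V.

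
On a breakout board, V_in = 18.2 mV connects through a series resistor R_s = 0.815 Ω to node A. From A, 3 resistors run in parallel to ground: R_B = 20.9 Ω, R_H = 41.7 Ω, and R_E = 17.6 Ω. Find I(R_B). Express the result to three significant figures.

Combine the parallel branches: R_p = (1/20.9 + 1/41.7 + 1/17.6)⁻¹ = 7.773 Ω.
V_A = 18.2 × 7.773/8.588 = 16.47 mV.
Branch current I = V_A/R_B = 16.47/20.9 = 0.7882 mA.
(Check via current divider: I_total = 2.119 mA; share G_k/ΣG = 0.3719 → same result.)

I ≈ 0.788 mA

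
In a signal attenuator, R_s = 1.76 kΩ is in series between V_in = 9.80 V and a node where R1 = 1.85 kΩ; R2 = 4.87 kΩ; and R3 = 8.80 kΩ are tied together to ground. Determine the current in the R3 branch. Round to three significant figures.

Equivalent of the parallel group: R_p = 1.163 kΩ.
V_A by voltage divider: V_A = 9.80 × 1.163/(1.76 + 1.163) = 3.900 V.
Branch current I = V_A/R3 = 3.900/8.80 = 0.4432 mA.
(Equivalently: I_total = 3.352 mA, then current-divider fraction G_k/ΣG = 0.1322.)

I ≈ 0.443 mA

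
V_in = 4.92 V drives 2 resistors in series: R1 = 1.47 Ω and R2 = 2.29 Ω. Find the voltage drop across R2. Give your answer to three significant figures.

ΣR = 1.47 + 2.29 = 3.760 Ω.
By the voltage-divider rule, V = 4.92 × 2.290/3.760 = 2.996 V.

V ≈ 3.00 V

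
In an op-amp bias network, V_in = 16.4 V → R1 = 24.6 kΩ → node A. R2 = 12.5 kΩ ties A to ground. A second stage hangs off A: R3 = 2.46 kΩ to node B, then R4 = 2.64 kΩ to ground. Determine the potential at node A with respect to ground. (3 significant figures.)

V_A ≈ 2.10 V

Looking into the second stage from A: R3 + R4 = 5.100 kΩ appears in parallel with R2.
R2 ‖ (R3+R4) = 3.622 kΩ.
V_A = 16.4 × 3.622/(24.6 + 3.622) = 2.105 V.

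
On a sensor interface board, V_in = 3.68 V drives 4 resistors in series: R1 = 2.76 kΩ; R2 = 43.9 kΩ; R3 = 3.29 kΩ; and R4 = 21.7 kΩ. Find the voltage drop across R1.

Series total: ΣR = 2.76 + 43.9 + 3.29 + 21.7 = 71.65 kΩ.
By the voltage-divider rule, V = 3.68 × 2.760/71.65 = 0.1418 V.

V ≈ 0.142 V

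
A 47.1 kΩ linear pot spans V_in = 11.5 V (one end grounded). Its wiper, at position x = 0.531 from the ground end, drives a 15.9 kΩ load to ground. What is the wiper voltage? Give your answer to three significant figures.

V_out ≈ 3.51 V

Lower segment x·R_p = 25.01 kΩ; upper segment (1−x)·R_p = 22.09 kΩ.
R_L loads the lower segment: effective lower R = 9.720 kΩ.
Loaded-divider output: V_out = 11.5 × 0.3056 = 3.514 V.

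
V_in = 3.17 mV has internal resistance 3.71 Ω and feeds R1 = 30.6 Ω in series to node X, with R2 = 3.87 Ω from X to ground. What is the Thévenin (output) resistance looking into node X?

R_th ≈ 3.48 Ω

R1' = 3.71 + 30.6 = 34.31 Ω (source resistance + R1).
With V_in suppressed (replaced by a short), R_th = R1' ‖ R2 = (34.31 × 3.87)/(34.31 + 3.87) = 3.478 Ω.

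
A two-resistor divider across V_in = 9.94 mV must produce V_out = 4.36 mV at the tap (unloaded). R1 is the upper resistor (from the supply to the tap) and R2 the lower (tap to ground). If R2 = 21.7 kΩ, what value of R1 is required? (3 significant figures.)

R1 ≈ 27.8 kΩ

The divider ratio is R2/(R1+R2) = 4.36/9.94 = 0.4386.
So R1 = R2 · (V_in/V_out − 1) = 21.7 × (9.94/4.36 − 1) = 21.7 × 1.280 = 27.77 kΩ.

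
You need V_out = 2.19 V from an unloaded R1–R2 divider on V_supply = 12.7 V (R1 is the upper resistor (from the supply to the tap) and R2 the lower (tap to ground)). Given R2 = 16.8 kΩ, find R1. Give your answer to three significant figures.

R1 ≈ 80.6 kΩ

The divider ratio is R2/(R1+R2) = 2.19/12.7 = 0.1724.
Rearranging, R1 = R2·(1−k)/k = 16.8 × 4.799 = 80.62 kΩ.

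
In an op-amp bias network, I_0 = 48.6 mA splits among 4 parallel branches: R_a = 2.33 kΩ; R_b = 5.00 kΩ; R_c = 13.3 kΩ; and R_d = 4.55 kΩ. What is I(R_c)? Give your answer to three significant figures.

Total conductance ΣG = 1/2.33 + 1/5.00 + 1/13.3 + 1/4.55 = 0.9242 (units of 1/kΩ).
R_c takes the fraction G_k/ΣG = 0.07519/0.9242 = 0.08136, so I = 48.6 × 0.08136 = 3.954 mA.

I ≈ 3.95 mA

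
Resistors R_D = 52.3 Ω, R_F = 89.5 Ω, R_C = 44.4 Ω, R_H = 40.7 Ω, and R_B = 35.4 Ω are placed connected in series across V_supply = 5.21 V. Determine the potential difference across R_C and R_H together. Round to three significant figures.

V ≈ 1.69 V

Total series resistance ΣR = 52.3 + 89.5 + 44.4 + 40.7 + 35.4 = 262.3 Ω.
R_{R_C..R_H} = 44.4 + 40.7 = 85.10 Ω.
Voltage divider: V = V_supply · (85.10 / 262.3) = 5.21 × 0.3244 = 1.690 V.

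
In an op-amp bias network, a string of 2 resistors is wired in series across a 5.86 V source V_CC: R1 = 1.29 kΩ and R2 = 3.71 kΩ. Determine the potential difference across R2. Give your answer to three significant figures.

V ≈ 4.35 V

Total series resistance ΣR = 1.29 + 3.71 = 5.000 kΩ.
Voltage divider: V = V_CC · (3.710 / 5.000) = 5.86 × 0.7420 = 4.348 V.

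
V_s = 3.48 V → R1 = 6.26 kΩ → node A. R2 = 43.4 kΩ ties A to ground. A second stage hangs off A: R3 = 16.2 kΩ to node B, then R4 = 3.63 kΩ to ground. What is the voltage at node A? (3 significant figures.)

V_A ≈ 2.38 V

The second stage (R3 + R4 = 19.83 kΩ) loads node A in parallel with R2.
Effective lower resistance at A: R2 ‖ 19.83 = 13.61 kΩ.
V_A = 3.48 × 13.61/(6.26 + 13.61) = 2.384 V.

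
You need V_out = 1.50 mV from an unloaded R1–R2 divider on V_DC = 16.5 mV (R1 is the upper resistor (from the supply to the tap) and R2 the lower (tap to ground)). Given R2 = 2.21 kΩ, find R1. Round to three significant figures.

V_out/V_DC = R2/(R1+R2) = 0.09091.
Rearranging, R1 = R2·(1−k)/k = 2.21 × 10.00 = 22.10 kΩ.

R1 ≈ 22.1 kΩ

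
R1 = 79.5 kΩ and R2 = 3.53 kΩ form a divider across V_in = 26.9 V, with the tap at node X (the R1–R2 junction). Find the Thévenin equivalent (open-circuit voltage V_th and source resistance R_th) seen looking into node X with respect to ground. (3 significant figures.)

V_th ≈ 1.14 V, R_th ≈ 3.38 kΩ

Open-circuit (no load on X): V_th = V_in · R2/(R1 + R2) = 26.9 × 3.53/(79.50 + 3.53) = 1.144 V.
With V_in suppressed (replaced by a short), R_th = R1 ‖ R2 = (79.50 × 3.53)/(79.50 + 3.53) = 3.380 kΩ.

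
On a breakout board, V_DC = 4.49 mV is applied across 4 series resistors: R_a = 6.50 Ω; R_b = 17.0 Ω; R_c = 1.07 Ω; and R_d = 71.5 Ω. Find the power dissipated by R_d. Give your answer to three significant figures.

P ≈ 0.156 µW

ΣR = 96.07 Ω → I = 4.49/96.07 = 0.04674 mA.
P = I²R = 0.002184 × 71.5 = 0.1562 µW.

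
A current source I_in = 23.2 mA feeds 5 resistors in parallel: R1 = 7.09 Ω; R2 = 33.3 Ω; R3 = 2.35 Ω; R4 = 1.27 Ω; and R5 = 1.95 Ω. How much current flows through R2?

Total conductance ΣG = 1/7.09 + 1/33.3 + 1/2.35 + 1/1.27 + 1/1.95 = 1.897 (units of 1/Ω).
By the current-divider rule, I = I_in · G_k/ΣG = 23.2 × 0.01583 = 0.3673 mA.

I ≈ 0.367 mA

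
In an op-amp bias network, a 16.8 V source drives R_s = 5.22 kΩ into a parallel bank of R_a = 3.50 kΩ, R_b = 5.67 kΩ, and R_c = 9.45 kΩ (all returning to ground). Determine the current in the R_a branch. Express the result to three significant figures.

Equivalent of the parallel group: R_p = 1.761 kΩ.
V_A by voltage divider: V_A = 16.8 × 1.761/(5.22 + 1.761) = 4.238 V.
Branch current I = V_A/R_a = 4.238/3.50 = 1.211 mA.

I ≈ 1.21 mA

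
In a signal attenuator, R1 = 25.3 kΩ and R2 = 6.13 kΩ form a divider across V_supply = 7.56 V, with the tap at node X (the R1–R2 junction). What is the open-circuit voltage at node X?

With X open, the divider is unloaded: V_th = 7.56 × 6.13/31.43 = 1.474 V.

V_th ≈ 1.47 V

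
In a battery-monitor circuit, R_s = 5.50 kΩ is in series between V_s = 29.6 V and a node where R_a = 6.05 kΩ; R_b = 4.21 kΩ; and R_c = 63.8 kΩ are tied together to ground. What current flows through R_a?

I ≈ 1.48 mA

Combine the parallel branches: R_p = (1/6.05 + 1/4.21 + 1/63.8)⁻¹ = 2.390 kΩ.
Node voltage V_A = V_s · R_p/(R_s + R_p) = 29.6 × 0.3029 = 8.965 V.
Branch current I = V_A/R_a = 8.965/6.05 = 1.482 mA.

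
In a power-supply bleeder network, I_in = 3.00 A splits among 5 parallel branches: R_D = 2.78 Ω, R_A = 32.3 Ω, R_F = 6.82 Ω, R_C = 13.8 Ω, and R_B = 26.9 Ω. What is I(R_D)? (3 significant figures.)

I ≈ 1.67 A

Conductances: ΣG = 1/2.78 + 1/32.3 + 1/6.82 + 1/13.8 + 1/26.9 = 0.6469 (1/Ω).
Current divider: I(R_D) = I_in · G_k/ΣG = 3.00 × (0.3597/0.6469) = 3.00 × 0.5560 = 1.668 A.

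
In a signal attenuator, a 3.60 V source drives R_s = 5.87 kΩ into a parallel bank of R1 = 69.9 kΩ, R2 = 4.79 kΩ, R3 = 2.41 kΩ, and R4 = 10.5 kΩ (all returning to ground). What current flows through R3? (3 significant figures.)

I ≈ 0.282 mA

Parallel bank: R_p = 1/(1/69.9 + 1/4.79 + 1/2.41 + 1/10.5) = 1.364 kΩ.
Node voltage V_A = V_DC · R_p/(R_s + R_p) = 3.60 × 0.1885 = 0.6787 V.
I(R3) = V_A / R3 = 0.6787/2.41 = 0.2816 mA.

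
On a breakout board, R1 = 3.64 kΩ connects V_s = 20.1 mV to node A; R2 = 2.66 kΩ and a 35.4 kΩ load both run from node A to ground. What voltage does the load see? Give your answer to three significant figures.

The load sits in parallel with R2, giving an effective lower resistance R2' = R2·R_L/(R2+R_L) = 2.474 kΩ.
Then V_out = V_s · R2'/(R1 + R2') = 20.1 × 2.474/6.114 = 8.134 mV.

V_out ≈ 8.13 mV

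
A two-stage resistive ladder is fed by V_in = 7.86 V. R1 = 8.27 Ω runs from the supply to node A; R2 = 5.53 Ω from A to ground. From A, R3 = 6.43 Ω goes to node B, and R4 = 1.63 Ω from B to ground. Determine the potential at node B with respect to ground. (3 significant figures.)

Node A sees R2 in parallel with the series input of stage 2, R3 + R4 = 8.060 Ω.
Effective lower resistance at A: R2 ‖ 8.060 = 3.280 Ω.
First divider: V_A = V_in · 3.280/(8.27 + 3.280) = 2.232 V.
Then the unloaded second divider: V_B = V_A × R4/(R3+R4) = 2.232 × 0.2022 = 0.4514 V.

V_B ≈ 0.451 V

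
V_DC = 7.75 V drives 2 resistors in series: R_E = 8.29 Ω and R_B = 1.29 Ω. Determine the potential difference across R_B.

V ≈ 1.04 V

Series total: ΣR = 8.29 + 1.29 = 9.580 Ω.
V = V_DC · R/ΣR = 7.75 × 0.1347 = 1.044 V.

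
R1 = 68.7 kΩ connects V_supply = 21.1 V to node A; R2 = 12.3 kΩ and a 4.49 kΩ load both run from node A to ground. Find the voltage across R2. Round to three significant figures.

V_out ≈ 0.964 V

R2 ‖ R_L = (12.3 × 4.49)/(12.3 + 4.49) = 3.289 kΩ.
Now apply the divider: V_out = 21.1 × 0.04569 = 0.9641 V.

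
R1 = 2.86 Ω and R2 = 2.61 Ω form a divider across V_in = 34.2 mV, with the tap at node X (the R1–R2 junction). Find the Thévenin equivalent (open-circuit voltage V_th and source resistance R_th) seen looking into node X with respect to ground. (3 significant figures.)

Open-circuit (no load on X): V_th = V_in · R2/(R1 + R2) = 34.2 × 2.61/(2.860 + 2.61) = 16.32 mV.
With V_in suppressed (replaced by a short), R_th = R1 ‖ R2 = (2.860 × 2.61)/(2.860 + 2.61) = 1.365 Ω.

V_th ≈ 16.3 mV, R_th ≈ 1.36 Ω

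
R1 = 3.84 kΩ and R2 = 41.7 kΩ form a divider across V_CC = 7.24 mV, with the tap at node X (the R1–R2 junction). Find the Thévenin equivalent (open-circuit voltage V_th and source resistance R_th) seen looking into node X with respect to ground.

V_th ≈ 6.63 mV, R_th ≈ 3.52 kΩ

With X open, the divider is unloaded: V_th = 7.24 × 41.7/45.54 = 6.630 mV.
Zeroing V_CC shorts the top of R1 to ground, so R_th = R1 ‖ R2 = 3.516 kΩ.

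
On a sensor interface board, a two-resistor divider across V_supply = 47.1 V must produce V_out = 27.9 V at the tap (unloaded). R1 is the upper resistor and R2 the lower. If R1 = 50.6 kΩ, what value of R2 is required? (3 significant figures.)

V_out/V_supply = R2/(R1+R2) = 0.5924.
So R2 = R1 · V_out/(V_supply − V_out) = 50.6 × 27.9/(47.1 − 27.9) = 50.6 × 1.453 = 73.53 kΩ.

R2 ≈ 73.5 kΩ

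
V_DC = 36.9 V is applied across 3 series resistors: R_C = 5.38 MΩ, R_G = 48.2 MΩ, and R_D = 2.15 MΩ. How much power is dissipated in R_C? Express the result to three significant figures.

Series current I = V_DC/ΣR = 36.9/55.73 = 0.6621 µA.
V(R_C) = I·R = 3.562 V; P = V·I = 3.562 × 0.6621 = 2.359 µW.

P ≈ 2.36 µW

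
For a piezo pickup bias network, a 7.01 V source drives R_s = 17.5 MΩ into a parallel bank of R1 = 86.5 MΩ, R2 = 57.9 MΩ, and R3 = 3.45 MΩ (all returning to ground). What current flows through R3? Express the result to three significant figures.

Equivalent of the parallel group: R_p = 3.138 MΩ.
Node voltage V_A = V_in · R_p/(R_s + R_p) = 7.01 × 0.1520 = 1.066 V.
I(R3) = V_A / R3 = 1.066/3.45 = 0.3089 µA.

I ≈ 0.309 µA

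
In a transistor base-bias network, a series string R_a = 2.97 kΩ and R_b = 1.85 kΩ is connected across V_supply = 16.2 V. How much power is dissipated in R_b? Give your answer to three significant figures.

The common current is I = 16.2/4.820 = 3.361 mA.
P(R_b) = I²·R_b = (3.361)² × 1.85 = 20.90 mW.

P ≈ 20.9 mW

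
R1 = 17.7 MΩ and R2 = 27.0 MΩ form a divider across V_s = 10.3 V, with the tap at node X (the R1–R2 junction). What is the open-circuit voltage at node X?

V_th is the unloaded tap voltage: V_s · R2/(R1+R2) = 10.3 × 0.6040 = 6.221 V.

V_th ≈ 6.22 V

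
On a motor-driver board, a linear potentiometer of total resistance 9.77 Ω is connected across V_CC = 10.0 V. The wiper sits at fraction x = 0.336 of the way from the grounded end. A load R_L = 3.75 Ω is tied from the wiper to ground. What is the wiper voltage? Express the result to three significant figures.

Split the track: R_lower = x·R_p = 3.283 Ω, R_upper = (1−x)·R_p = 6.487 Ω.
R_L loads the lower segment: effective lower R = 1.750 Ω.
Loaded-divider output: V_out = 10.0 × 0.2125 = 2.125 V.

V_out ≈ 2.12 V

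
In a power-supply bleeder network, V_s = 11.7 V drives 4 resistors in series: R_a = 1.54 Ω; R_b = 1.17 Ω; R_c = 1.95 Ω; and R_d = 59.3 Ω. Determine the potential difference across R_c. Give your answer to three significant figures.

V ≈ 0.357 V

Series total: ΣR = 1.54 + 1.17 + 1.95 + 59.3 = 63.96 Ω.
By the voltage-divider rule, V = 11.7 × 1.950/63.96 = 0.3567 V.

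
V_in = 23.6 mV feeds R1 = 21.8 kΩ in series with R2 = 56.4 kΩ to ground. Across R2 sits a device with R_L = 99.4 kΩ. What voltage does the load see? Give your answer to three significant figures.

V_out ≈ 14.7 mV

The load sits in parallel with R2, giving an effective lower resistance R2' = R2·R_L/(R2+R_L) = 35.98 kΩ.
Voltage divider with the loaded lower leg: V_out = 23.6 × 35.98/(21.8 + 35.98) = 23.6 × 0.6227 = 14.70 mV.
(Unloaded it would be 17.0 mV; the load pulls it down.)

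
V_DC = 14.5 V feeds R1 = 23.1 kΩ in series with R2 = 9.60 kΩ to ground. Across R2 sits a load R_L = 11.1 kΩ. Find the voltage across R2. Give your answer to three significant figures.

R2 ‖ R_L = (9.60 × 11.1)/(9.60 + 11.1) = 5.148 kΩ.
Voltage divider with the loaded lower leg: V_out = 14.5 × 5.148/(23.1 + 5.148) = 14.5 × 0.1822 = 2.642 V.
(Unloaded it would be 4.26 V; the load pulls it down.)

V_out ≈ 2.64 V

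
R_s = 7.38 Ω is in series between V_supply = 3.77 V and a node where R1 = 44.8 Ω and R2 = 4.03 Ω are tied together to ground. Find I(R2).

I ≈ 0.312 A

Equivalent of the parallel group: R_p = 3.697 Ω.
V_A = 3.77 × 3.697/11.08 = 1.258 V.
I(R2) = V_A / R2 = 1.258/4.03 = 0.3122 A.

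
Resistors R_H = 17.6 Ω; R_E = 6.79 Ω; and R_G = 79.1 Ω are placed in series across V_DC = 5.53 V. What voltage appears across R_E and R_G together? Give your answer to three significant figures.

V ≈ 4.59 V

Total series resistance ΣR = 17.6 + 6.79 + 79.1 = 103.5 Ω.
R_{R_E..R_G} = 6.79 + 79.1 = 85.89 Ω.
By the voltage-divider rule, V = 5.53 × 85.89/103.5 = 4.590 V.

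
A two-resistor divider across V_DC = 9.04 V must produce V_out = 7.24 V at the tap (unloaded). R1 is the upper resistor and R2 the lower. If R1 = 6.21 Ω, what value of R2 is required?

R2 ≈ 25.0 Ω

Required fraction k = V_out/V_DC = 0.8009.
Rearranging, R2 = R1·k/(1−k) = 6.21 × 4.022 = 24.98 Ω.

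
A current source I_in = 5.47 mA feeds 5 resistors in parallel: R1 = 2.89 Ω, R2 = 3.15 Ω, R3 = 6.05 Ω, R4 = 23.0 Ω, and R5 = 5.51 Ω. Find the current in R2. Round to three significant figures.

Total conductance ΣG = 1/2.89 + 1/3.15 + 1/6.05 + 1/23.0 + 1/5.51 = 1.054 (units of 1/Ω).
By the current-divider rule, I = I_in · G_k/ΣG = 5.47 × 0.3013 = 1.648 mA.

I ≈ 1.65 mA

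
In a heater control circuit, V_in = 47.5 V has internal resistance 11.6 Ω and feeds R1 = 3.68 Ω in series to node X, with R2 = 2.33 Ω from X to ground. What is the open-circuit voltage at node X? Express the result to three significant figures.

R1' = 11.6 + 3.68 = 15.28 Ω (source resistance + R1).
Open-circuit (no load on X): V_th = V_in · R2/(R1' + R2) = 47.5 × 2.33/(15.28 + 2.33) = 6.285 V.

V_th ≈ 6.28 V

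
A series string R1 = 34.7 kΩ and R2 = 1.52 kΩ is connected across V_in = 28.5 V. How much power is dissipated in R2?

P ≈ 0.941 mW

Series current I = V_in/ΣR = 28.5/36.22 = 0.7869 mA.
V(R2) = I·R = 1.196 V; P = V·I = 1.196 × 0.7869 = 0.9411 mW.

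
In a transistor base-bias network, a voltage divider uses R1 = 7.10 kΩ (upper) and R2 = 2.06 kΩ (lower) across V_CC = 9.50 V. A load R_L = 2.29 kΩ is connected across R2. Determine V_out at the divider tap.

R2 ‖ R_L = (2.06 × 2.29)/(2.06 + 2.29) = 1.084 kΩ.
Then V_out = V_CC · R2'/(R1 + R2') = 9.50 × 1.084/8.184 = 1.259 V.

V_out ≈ 1.26 V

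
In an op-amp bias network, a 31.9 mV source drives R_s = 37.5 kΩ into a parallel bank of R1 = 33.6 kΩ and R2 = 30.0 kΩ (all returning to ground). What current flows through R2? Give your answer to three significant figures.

I ≈ 0.316 µA

Parallel bank: R_p = 1/(1/33.6 + 1/30.0) = 15.85 kΩ.
V_A = 31.9 × 15.85/53.35 = 9.477 mV.
I(R2) = V_A / R2 = 9.477/30.0 = 0.3159 µA.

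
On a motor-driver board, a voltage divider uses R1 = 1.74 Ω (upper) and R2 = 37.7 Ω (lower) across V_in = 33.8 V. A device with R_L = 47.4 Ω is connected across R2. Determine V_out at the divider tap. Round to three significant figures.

R2 ‖ R_L = (37.7 × 47.4)/(37.7 + 47.4) = 21.00 Ω.
Then V_out = V_in · R2'/(R1 + R2') = 33.8 × 21.00/22.74 = 31.21 V.
(Unloaded it would be 32.3 V; the load pulls it down.)

V_out ≈ 31.2 V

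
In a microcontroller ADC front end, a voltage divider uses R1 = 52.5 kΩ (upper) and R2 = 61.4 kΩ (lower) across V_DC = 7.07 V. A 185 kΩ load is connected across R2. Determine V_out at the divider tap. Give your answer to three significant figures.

V_out ≈ 3.31 V

The load sits in parallel with R2, giving an effective lower resistance R2' = R2·R_L/(R2+R_L) = 46.10 kΩ.
Now apply the divider: V_out = 7.07 × 0.4675 = 3.306 V.
(Unloaded it would be 3.81 V; the load pulls it down.)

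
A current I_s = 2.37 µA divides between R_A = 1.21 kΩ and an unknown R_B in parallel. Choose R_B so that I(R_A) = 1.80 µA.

R_B ≈ 3.82 kΩ

Two-branch current divider: I_A = I_s · R_B/(R_A + R_B).
1.80/2.37 = R_B/(R_A + R_B) → R_B = R_A · (0.7595)/(1 − 0.7595) = 1.21 × 3.158 = 3.821 kΩ.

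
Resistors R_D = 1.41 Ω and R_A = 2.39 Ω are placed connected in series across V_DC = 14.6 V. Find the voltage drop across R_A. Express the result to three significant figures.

V ≈ 9.18 V

Series total: ΣR = 1.41 + 2.39 = 3.800 Ω.
V = V_DC · R/ΣR = 14.6 × 0.6289 = 9.183 V.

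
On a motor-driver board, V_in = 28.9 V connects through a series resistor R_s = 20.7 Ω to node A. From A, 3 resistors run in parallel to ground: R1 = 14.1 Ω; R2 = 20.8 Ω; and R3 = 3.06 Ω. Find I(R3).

I ≈ 0.923 A

Parallel bank: R_p = 1/(1/14.1 + 1/20.8 + 1/3.06) = 2.243 Ω.
Node voltage V_A = V_in · R_p/(R_s + R_p) = 28.9 × 0.09777 = 2.826 V.
Branch current I = V_A/R3 = 2.826/3.06 = 0.9234 A.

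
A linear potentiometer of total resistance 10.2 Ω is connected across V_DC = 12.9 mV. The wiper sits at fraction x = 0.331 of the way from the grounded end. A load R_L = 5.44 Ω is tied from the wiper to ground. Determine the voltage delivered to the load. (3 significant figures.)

Split the track: R_lower = x·R_p = 3.376 Ω, R_upper = (1−x)·R_p = 6.824 Ω.
(x·R_p) ‖ R_L = 2.083 Ω.
Then V_out = V_DC · 2.083/(6.824 + 2.083) = 3.017 mV.
(Unloaded: V_out = x·V_DC = 4.27 mV.)

V_out ≈ 3.02 mV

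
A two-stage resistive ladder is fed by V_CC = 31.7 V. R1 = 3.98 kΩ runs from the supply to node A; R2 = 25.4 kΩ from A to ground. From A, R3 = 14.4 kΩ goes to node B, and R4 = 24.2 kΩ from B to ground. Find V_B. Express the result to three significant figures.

V_B ≈ 15.8 V

The second stage (R3 + R4 = 38.60 kΩ) loads node A in parallel with R2.
Effective lower resistance at A: R2 ‖ 38.60 = 15.32 kΩ.
So V_A = 31.7 × 0.7938 = 25.16 V.
Then the unloaded second divider: V_B = V_A × R4/(R3+R4) = 25.16 × 0.6269 = 15.78 V.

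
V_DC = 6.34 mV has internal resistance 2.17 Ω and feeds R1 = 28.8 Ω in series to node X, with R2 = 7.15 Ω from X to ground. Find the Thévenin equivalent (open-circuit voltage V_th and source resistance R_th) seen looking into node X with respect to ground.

R1' = 2.17 + 28.8 = 30.97 Ω (source resistance + R1).
Open-circuit (no load on X): V_th = V_DC · R2/(R1' + R2) = 6.34 × 7.15/(30.97 + 7.15) = 1.189 mV.
With V_DC suppressed (replaced by a short), R_th = R1' ‖ R2 = (30.97 × 7.15)/(30.97 + 7.15) = 5.809 Ω.

V_th ≈ 1.19 mV, R_th ≈ 5.81 Ω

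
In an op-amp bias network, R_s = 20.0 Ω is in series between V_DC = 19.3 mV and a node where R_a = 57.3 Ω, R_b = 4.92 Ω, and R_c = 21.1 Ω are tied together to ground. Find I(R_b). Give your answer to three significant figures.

Combine the parallel branches: R_p = (1/57.3 + 1/4.92 + 1/21.1)⁻¹ = 3.730 Ω.
V_A = 19.3 × 3.730/23.73 = 3.034 mV.
Branch current I = V_A/R_b = 3.034/4.92 = 0.6166 mA.
(Check via current divider: I_total = 0.8133 mA; share G_k/ΣG = 0.7581 → same result.)

I ≈ 0.617 mA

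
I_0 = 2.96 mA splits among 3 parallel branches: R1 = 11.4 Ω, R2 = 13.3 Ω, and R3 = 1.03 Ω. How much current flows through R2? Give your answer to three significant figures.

Total conductance ΣG = 1/11.4 + 1/13.3 + 1/1.03 = 1.134 (units of 1/Ω).
By the current-divider rule, I = I_0 · G_k/ΣG = 2.96 × 0.06632 = 0.1963 mA.

I ≈ 0.196 mA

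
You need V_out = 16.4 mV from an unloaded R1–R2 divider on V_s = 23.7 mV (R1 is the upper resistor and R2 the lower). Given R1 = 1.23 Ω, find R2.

R2 ≈ 2.76 Ω

V_out/V_s = R2/(R1+R2) = 0.6920.
So R2 = R1 · V_out/(V_s − V_out) = 1.23 × 16.4/(23.7 − 16.4) = 1.23 × 2.247 = 2.763 Ω.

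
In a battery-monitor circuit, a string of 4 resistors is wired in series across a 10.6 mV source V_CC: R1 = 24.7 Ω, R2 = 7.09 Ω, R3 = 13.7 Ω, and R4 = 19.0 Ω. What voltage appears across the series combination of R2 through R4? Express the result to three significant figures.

V ≈ 6.54 mV

Series total: ΣR = 24.7 + 7.09 + 13.7 + 19.0 = 64.49 Ω.
R_{R2..R4} = 7.09 + 13.7 + 19.0 = 39.79 Ω.
Voltage divider: V = V_CC · (39.79 / 64.49) = 10.6 × 0.6170 = 6.540 mV.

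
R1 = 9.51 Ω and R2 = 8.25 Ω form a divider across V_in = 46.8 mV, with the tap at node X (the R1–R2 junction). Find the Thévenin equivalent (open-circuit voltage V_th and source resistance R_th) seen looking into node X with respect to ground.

V_th ≈ 21.7 mV, R_th ≈ 4.42 Ω

V_th is the unloaded tap voltage: V_in · R2/(R1+R2) = 46.8 × 0.4645 = 21.74 mV.
With V_in suppressed (replaced by a short), R_th = R1 ‖ R2 = (9.510 × 8.25)/(9.510 + 8.25) = 4.418 Ω.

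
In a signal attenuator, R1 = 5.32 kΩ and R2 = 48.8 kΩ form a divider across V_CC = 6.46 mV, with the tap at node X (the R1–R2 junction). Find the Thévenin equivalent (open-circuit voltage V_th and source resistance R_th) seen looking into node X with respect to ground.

V_th ≈ 5.82 mV, R_th ≈ 4.80 kΩ

V_th is the unloaded tap voltage: V_CC · R2/(R1+R2) = 6.46 × 0.9017 = 5.825 mV.
With V_CC suppressed (replaced by a short), R_th = R1 ‖ R2 = (5.320 × 48.8)/(5.320 + 48.8) = 4.797 kΩ.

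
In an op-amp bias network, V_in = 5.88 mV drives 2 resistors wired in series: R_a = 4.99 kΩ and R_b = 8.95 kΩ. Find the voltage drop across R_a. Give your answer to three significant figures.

Series total: ΣR = 4.99 + 8.95 = 13.94 kΩ.
V = V_in · R/ΣR = 5.88 × 0.3580 = 2.105 mV.

V ≈ 2.10 mV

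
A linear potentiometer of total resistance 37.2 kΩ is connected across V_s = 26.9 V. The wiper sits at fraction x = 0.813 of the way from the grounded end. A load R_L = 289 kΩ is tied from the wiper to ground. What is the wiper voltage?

V_out ≈ 21.4 V

Split the track: R_lower = x·R_p = 30.24 kΩ, R_upper = (1−x)·R_p = 6.956 kΩ.
(x·R_p) ‖ R_L = 27.38 kΩ.
Then V_out = V_s · 27.38/(6.956 + 27.38) = 21.45 V.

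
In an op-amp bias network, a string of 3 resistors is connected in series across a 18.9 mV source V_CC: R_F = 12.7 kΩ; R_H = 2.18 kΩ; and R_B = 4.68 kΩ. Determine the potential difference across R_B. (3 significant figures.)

V ≈ 4.52 mV

ΣR = 12.7 + 2.18 + 4.68 = 19.56 kΩ.
V = V_CC · R/ΣR = 18.9 × 0.2393 = 4.522 mV.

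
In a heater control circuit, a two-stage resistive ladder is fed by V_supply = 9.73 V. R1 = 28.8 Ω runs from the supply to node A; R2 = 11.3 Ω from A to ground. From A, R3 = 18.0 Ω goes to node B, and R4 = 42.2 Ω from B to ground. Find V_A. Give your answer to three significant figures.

The second stage (R3 + R4 = 60.20 Ω) loads node A in parallel with R2.
R2 ‖ (R3+R4) = 9.514 Ω.
So V_A = 9.73 × 0.2483 = 2.416 V.

V_A ≈ 2.42 V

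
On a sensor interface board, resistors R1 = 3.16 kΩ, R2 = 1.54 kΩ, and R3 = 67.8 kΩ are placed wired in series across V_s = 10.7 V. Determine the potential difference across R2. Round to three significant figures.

V ≈ 0.227 V

Total series resistance ΣR = 3.16 + 1.54 + 67.8 = 72.50 kΩ.
By the voltage-divider rule, V = 10.7 × 1.540/72.50 = 0.2273 V.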